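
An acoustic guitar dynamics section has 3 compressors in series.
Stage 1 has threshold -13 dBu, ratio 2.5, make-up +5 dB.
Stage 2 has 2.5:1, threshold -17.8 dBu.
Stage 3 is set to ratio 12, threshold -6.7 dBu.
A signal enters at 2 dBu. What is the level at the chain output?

-11.48 dBu

Stage 1: 15 dB above -13 dBu, reduced 2.5:1 to 6 dB above → -7 dBu; +5 dB make-up → -2 dBu.
Stage 2: -2 dBu is 15.8 dB over -17.8 dBu; at 2.5:1 that becomes 6.32 dB over, giving -11.48 dBu.
Stage 3: -11.48 dBu is at or below the -6.7 dBu threshold — no compression; output -11.48 dBu.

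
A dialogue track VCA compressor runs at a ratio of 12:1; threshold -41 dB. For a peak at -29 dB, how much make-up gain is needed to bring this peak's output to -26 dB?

14 dB

Overshoot 12 dB → 12/12 = 1 dB after compression, so the compressed level is -41 + 1 = -40 dB.
Make-up = target − compressed = -26 − (-40) = 14 dB.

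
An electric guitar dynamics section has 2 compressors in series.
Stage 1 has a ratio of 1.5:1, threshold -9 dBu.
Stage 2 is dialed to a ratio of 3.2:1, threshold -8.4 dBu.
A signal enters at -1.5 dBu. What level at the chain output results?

Stage 1: 7.5 dB above -9 dBu, reduced 1.5:1 to 5 dB above → -4 dBu.
Stage 2: 4.4 dB above -8.4 dBu, reduced 3.2:1 to 1.375 dB above → -7.025 dBu.

-7.025 dBu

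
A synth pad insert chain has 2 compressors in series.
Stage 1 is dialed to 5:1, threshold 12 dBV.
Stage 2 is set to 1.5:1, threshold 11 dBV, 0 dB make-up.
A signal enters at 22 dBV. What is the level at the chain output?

13 dBV

Stage 1: 22 dBV is 10 dB over 12 dBV; at 5:1 that becomes 2 dB over, giving 14 dBV.
Stage 2: 14 dBV is 3 dB over 11 dBV; at 1.5:1 that becomes 2 dB over, giving 13 dBV.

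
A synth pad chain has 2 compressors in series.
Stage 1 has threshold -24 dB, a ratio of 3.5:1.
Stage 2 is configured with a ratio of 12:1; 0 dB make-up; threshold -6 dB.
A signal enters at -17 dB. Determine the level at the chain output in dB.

-22 dB

Stage 1: 7 dB above -24 dB, reduced 3.5:1 to 2 dB above → -22 dB.
Stage 2: -22 dB ≤ -6 dB, so stage 2 doesn't engage; output -22 dB.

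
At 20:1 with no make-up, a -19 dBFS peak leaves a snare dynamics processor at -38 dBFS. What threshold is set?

Input is 20 dB above T (since output overshoot × R = input overshoot: (-38 − T)·20 = -19 − T gives T = -39 dBFS).
Check: -39 + (-19 − (-39))/20 = -39 + 1 = -38 dBFS. ✓

-39 dBFS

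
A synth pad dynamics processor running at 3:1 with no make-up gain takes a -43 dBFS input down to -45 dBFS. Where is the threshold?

-46 dBFS

Let T be the threshold. Output overshoot = (input overshoot)/R, so -45 − T = (-43 − T)/3.
3·(-45 − T) = -43 − T → 2·T = -135 − (-43) = -92.
T = -92/2 = -46 dBFS.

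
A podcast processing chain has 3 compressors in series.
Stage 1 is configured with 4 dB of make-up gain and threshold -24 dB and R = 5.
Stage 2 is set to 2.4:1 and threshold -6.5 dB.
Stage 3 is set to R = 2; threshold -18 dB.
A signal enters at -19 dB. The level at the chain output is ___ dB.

Stage 1: 5 dB above -24 dB, reduced 5:1 to 1 dB above → -23 dB; +4 dB make-up → -19 dB.
Stage 2: below threshold (-19 ≤ -6.5); passes unchanged; output -19 dB.
Stage 3: below threshold (-19 ≤ -18); passes unchanged; output -19 dB.

-19 dB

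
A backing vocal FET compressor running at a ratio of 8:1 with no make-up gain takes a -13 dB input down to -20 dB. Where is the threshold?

-21 dB

Gain reduction = -13 − (-20) = 7 dB; output overshoot = GR / (R − 1) = 7 / 7 = 1 dB.
Threshold = output − output overshoot = -20 − 1 = -21 dB.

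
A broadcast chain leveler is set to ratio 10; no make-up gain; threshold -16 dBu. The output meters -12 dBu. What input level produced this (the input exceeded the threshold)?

The compressed level sits -12 − (-16) = 4 dB over threshold.
Undo the ratio: input overshoot = 4 × 10 = 40 dB, giving input = 24 dBu.

24 dBu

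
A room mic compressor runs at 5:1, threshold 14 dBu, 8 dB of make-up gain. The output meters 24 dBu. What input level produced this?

Before make-up, the level was 24 − 8 = 16 dBu.
Post-compression overshoot = 16 − 14 = 2 dB.
Before 5:1 compression the overshoot was 2 × 5 = 10 dB, so input = 14 + 10 = 24 dBu.

24 dBu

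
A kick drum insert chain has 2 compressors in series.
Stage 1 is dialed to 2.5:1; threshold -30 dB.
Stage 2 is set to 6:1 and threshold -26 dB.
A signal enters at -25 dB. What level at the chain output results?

-28 dB

Stage 1: overshoot 5 dB → 5/2.5 = 2 dB → -28 dB.
Stage 2: -28 dB ≤ -26 dB, so stage 2 doesn't engage; output -28 dB.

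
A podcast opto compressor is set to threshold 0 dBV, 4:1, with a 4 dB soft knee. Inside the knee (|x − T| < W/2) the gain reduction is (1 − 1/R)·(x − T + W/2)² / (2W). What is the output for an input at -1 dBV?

x − T + W/2 = -1 − 0 + 2 = 1.
GR = (1 − 1/4) × 1² / 8 = 0.75 × 1 / 8 = 0.09375 dB.
Output = -1 − 0.09375 = -1.09375 dBV.

-1.09375 dBV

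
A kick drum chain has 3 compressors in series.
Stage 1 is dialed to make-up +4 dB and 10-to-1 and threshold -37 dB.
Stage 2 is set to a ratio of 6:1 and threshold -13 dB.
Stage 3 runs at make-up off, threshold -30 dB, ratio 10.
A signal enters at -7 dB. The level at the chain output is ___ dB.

Stage 1: 30 dB above -37 dB, reduced 10:1 to 3 dB above → -34 dB; +4 dB make-up → -30 dB.
Stage 2: below threshold (-30 ≤ -13); passes unchanged; output -30 dB.
Stage 3: -30 dB is at or below the -30 dB threshold — no compression; output -30 dB.

-30 dB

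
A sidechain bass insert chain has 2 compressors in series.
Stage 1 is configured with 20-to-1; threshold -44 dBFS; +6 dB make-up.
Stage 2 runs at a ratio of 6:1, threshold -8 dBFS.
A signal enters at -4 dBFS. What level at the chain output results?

Stage 1: 40 dB above -44 dBFS, reduced 20:1 to 2 dB above → -42 dBFS; +6 dB make-up → -36 dBFS.
Stage 2: -36 dBFS ≤ -8 dBFS, so stage 2 doesn't engage; output -36 dBFS.

-36 dBFS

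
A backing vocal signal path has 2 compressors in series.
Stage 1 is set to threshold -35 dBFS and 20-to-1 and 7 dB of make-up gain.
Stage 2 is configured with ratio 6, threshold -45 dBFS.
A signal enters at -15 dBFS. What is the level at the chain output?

Stage 1: -15 dBFS is 20 dB over -35 dBFS; at 20:1 that becomes 1 dB over, giving -34 dBFS; +7 dB make-up → -27 dBFS.
Stage 2: -27 dBFS is 18 dB over -45 dBFS; at 6:1 that becomes 3 dB over, giving -42 dBFS.

-42 dBFS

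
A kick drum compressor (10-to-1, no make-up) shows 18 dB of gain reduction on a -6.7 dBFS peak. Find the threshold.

Let T be the threshold. Output overshoot = (input overshoot)/R, so -24.7 − T = (-6.7 − T)/10.
10·(-24.7 − T) = -6.7 − T → 9·T = -247 − (-6.7) = -240.3.
T = -240.3/9 = -26.7 dBFS.

-26.7 dBFS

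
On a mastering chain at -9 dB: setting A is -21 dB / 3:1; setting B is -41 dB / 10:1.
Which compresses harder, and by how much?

B, by 20.8 dB

A: GR = 12 − 12/3 = 8 dB.
B: GR = 32 − 32/10 = 28.8 dB.
B applies 20.8 dB more gain reduction.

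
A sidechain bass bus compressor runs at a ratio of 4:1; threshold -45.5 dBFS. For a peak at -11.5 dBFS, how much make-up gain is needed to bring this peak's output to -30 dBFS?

7 dB

Without make-up, output = threshold + overshoot/4 = -45.5 + 8.5 = -37 dBFS.
Gap to target: 7 dB.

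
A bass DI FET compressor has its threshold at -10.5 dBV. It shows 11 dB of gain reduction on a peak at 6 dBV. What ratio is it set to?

Input overshoot = 6 − (-10.5) = 16.5 dB.
Output overshoot = 16.5 − 11 = 5.5 dB.
Ratio = input overshoot / output overshoot = 16.5 / 5.5 = 3.

3:1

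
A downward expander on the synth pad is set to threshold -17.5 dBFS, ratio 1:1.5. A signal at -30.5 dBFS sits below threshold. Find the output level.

The input is 13 dB below the -17.5 dBFS threshold.
A 1:1.5 expander multiplies undershoot by 1.5: 13 × 1.5 = 19.5 dB below threshold.
Output = -17.5 − 19.5 = -37 dBFS.

-37 dBFS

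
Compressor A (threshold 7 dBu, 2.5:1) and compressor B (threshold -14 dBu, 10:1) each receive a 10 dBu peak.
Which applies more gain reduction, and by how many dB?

B, by 19.8 dB

A: 3 dB over, compressed to 1.2 dB over, so 1.8 dB of GR.
B: 24 dB over, compressed to 2.4 dB over, so 21.6 dB of GR.
B applies 19.8 dB more gain reduction.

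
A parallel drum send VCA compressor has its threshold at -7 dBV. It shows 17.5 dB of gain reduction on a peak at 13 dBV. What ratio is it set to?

Input overshoot = 13 − (-7) = 20 dB.
Output overshoot = 20 − 17.5 = 2.5 dB.
Ratio = input overshoot / output overshoot = 20 / 2.5 = 8.

8:1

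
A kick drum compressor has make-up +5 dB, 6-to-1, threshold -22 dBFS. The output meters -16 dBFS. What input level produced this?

-16 dBFS

Remove make-up: -16 − 5 = -21 dBFS.
The compressed level sits -21 − (-22) = 1 dB over threshold.
Undo the ratio: input overshoot = 1 × 6 = 6 dB, giving input = -16 dBFS.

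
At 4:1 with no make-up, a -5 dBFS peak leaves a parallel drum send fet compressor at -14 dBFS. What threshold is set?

Gain reduction = -5 − (-14) = 9 dB; output overshoot = GR / (R − 1) = 9 / 3 = 3 dB.
Threshold = output − output overshoot = -14 − 3 = -17 dBFS.

-17 dBFS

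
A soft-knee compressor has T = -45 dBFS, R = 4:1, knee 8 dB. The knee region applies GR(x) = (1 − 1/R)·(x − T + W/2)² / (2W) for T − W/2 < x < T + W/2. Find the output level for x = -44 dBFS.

x − T + W/2 = -44 − (-45) + 4 = 5.
GR = (1 − 1/4) × 5² / 16 = 0.75 × 25 / 16 = 1.171875 dB.
Output = -44 − 1.171875 = -45.171875 dBFS.

-45.171875 dBFS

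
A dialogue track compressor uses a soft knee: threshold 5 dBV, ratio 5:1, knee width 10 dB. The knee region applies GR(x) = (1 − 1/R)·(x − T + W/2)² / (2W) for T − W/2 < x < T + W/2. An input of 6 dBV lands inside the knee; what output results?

4.56 dBV

x − T + W/2 = 6 − 5 + 5 = 6.
GR = (1 − 1/5) × 6² / 20 = 0.8 × 36 / 20 = 1.44 dB.
Output = 6 − 1.44 = 4.56 dBV.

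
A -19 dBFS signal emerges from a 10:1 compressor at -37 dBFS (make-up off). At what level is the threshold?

-39 dBFS

Let T be the threshold. Output overshoot = (input overshoot)/R, so -37 − T = (-19 − T)/10.
10·(-37 − T) = -19 − T → 9·T = -370 − (-19) = -351.
T = -351/9 = -39 dBFS.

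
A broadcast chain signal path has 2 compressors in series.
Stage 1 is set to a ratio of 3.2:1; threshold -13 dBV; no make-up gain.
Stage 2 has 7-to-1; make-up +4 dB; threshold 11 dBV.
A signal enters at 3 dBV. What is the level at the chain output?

-4 dBV

Stage 1: overshoot 16 dB → 16/3.2 = 5 dB → -8 dBV.
Stage 2: below threshold (-8 ≤ 11); passes unchanged; make-up brings it to -4 dBV.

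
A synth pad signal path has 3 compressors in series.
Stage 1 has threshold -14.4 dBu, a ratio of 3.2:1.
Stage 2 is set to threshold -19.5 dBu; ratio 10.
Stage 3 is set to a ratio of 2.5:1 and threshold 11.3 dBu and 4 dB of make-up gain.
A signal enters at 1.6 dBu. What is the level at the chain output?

-14.49 dBu

Stage 1: 1.6 dBu is 16 dB over -14.4 dBu; at 3.2:1 that becomes 5 dB over, giving -9.4 dBu.
Stage 2: 10.1 dB above -19.5 dBu, reduced 10:1 to 1.01 dB above → -18.49 dBu.
Stage 3: -18.49 dBu is at or below the 11.3 dBu threshold — no compression; make-up brings it to -14.49 dBu.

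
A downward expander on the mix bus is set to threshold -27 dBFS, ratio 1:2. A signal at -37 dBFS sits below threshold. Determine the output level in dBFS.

-47 dBFS

The input is 10 dB below the -27 dBFS threshold.
A 1:2 expander multiplies undershoot by 2: 10 × 2 = 20 dB below threshold.
Output = -27 − 20 = -47 dBFS.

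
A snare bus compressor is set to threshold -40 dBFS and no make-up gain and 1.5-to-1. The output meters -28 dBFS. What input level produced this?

The compressed level sits -28 − (-40) = 12 dB over threshold.
Input overshoot = R × output overshoot = 18 dB → input = -40 + 18 = -22 dBFS.

-22 dBFS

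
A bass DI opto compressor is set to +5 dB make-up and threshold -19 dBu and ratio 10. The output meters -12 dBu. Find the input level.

Before make-up, the level was -12 − 5 = -17 dBu.
That's 2 dB above the -19 dBu threshold.
Before 10:1 compression the overshoot was 2 × 10 = 20 dB, so input = -19 + 20 = 1 dBu.

1 dBu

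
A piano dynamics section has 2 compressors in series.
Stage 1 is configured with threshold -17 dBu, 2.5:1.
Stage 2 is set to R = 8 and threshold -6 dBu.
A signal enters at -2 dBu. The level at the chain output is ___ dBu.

Stage 1: 15 dB above -17 dBu, reduced 2.5:1 to 6 dB above → -11 dBu.
Stage 2: -11 dBu is at or below the -6 dBu threshold — no compression; output -11 dBu.

-11 dBu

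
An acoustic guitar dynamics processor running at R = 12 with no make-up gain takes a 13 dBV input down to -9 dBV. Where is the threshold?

Input is 24 dB above T (since output overshoot × R = input overshoot: (-9 − T)·12 = 13 − T gives T = -11 dBV).
Check: -11 + (13 − (-11))/12 = -11 + 2 = -9 dBV. ✓

-11 dBV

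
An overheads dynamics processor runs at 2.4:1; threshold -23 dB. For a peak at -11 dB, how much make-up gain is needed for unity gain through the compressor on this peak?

Overshoot 12 dB → 12/2.4 = 5 dB after compression, so the compressed level is -23 + 5 = -18 dB.
Make-up = target − compressed = -11 − (-18) = 7 dB.

7 dB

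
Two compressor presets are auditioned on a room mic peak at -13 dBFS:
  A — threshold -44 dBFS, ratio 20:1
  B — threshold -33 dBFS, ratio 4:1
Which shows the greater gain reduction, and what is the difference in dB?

A, by 14.45 dB

A: overshoot 31 dB → output overshoot 1.55 dB → GR 29.45 dB.
B: overshoot 20 dB → output overshoot 5 dB → GR 15 dB.
Difference: 14.45 dB in favour of A.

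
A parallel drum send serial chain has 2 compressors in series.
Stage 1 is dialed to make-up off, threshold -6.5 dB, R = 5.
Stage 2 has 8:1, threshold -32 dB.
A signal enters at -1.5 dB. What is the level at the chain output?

Stage 1: overshoot 5 dB → 5/5 = 1 dB → -5.5 dB.
Stage 2: -5.5 dB is 26.5 dB over -32 dB; at 8:1 that becomes 3.3125 dB over, giving -28.6875 dB.

-28.6875 dB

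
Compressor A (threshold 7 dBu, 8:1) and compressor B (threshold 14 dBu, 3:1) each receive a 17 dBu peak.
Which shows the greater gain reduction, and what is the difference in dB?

A, by 6.75 dB

A: overshoot 10 dB → output overshoot 1.25 dB → GR 8.75 dB.
B: overshoot 3 dB → output overshoot 1 dB → GR 2 dB.
Difference: 6.75 dB in favour of A.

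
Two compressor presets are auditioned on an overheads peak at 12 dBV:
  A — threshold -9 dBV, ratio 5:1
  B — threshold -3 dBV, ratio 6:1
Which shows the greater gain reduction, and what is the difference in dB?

A: overshoot 21 dB → output overshoot 4.2 dB → GR 16.8 dB.
B: overshoot 15 dB → output overshoot 2.5 dB → GR 12.5 dB.
A reduces 4.3 dB more.

A, by 4.3 dB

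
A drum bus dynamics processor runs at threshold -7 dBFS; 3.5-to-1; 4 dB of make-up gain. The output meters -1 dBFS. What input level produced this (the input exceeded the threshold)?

0 dBFS

Stripping the +4 dB make-up gives -5 dBFS at the gain stage.
That's 2 dB above the -7 dBFS threshold.
Before 3.5:1 compression the overshoot was 2 × 3.5 = 7 dB, so input = -7 + 7 = 0 dBFS.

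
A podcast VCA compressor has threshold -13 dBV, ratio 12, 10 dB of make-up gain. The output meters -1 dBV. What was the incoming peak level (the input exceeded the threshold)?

11 dBV

Before make-up, the level was -1 − 10 = -11 dBV.
That's 2 dB above the -13 dBV threshold.
Input overshoot = R × output overshoot = 24 dB → input = -13 + 24 = 11 dBV.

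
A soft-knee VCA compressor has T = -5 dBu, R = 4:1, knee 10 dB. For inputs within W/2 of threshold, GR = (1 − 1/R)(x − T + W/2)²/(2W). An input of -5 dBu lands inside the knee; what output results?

-5.9375 dBu

x − T + W/2 = -5 − (-5) + 5 = 5.
GR = (1 − 1/4) × 5² / 20 = 0.75 × 25 / 20 = 0.9375 dB.
Output = -5 − 0.9375 = -5.9375 dBu.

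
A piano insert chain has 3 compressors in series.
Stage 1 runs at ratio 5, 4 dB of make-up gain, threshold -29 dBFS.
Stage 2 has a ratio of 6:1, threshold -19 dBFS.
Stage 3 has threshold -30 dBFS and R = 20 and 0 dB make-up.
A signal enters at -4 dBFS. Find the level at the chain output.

Stage 1: 25 dB above -29 dBFS, reduced 5:1 to 5 dB above → -24 dBFS; +4 dB make-up → -20 dBFS.
Stage 2: below threshold (-20 ≤ -19); passes unchanged; output -20 dBFS.
Stage 3: 10 dB above -30 dBFS, reduced 20:1 to 0.5 dB above → -29.5 dBFS.

-29.5 dBFS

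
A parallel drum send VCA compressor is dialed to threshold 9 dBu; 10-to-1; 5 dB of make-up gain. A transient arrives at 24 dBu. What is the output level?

The input is 15 dB above the 9 dBu threshold.
The 15 dB excess becomes 1.5 dB after 10:1 reduction.
Output = 9 + 1.5 = 10.5 dBu; make-up adds 5 dB, giving 15.5 dBu.

15.5 dBu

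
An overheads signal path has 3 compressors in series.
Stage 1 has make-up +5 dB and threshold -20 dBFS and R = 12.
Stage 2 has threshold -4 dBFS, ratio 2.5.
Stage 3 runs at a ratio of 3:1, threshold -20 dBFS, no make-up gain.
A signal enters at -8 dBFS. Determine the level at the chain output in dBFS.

-18 dBFS

Stage 1: overshoot 12 dB → 12/12 = 1 dB → -19 dBFS; +5 dB make-up → -14 dBFS.
Stage 2: below threshold (-14 ≤ -4); passes unchanged; output -14 dBFS.
Stage 3: 6 dB above -20 dBFS, reduced 3:1 to 2 dB above → -18 dBFS.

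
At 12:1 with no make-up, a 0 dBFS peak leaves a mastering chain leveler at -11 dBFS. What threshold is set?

-12 dBFS

Input is 12 dB above T (since output overshoot × R = input overshoot: (-11 − T)·12 = 0 − T gives T = -12 dBFS).
Check: -12 + (0 − (-12))/12 = -12 + 1 = -11 dBFS. ✓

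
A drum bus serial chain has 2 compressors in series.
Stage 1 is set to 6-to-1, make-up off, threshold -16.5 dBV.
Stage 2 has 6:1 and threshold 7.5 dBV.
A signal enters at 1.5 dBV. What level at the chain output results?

Stage 1: 18 dB above -16.5 dBV, reduced 6:1 to 3 dB above → -13.5 dBV.
Stage 2: below threshold (-13.5 ≤ 7.5); passes unchanged; output -13.5 dBV.

-13.5 dBV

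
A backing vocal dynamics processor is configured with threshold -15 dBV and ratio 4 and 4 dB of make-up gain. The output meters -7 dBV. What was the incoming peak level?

Stripping the +4 dB make-up gives -11 dBV at the gain stage.
That's 4 dB above the -15 dBV threshold.
Undo the ratio: input overshoot = 4 × 4 = 16 dB, giving input = 1 dBV.

1 dBV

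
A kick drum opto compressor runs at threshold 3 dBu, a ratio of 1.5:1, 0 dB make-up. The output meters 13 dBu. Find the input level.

18 dBu

That's 10 dB above the 3 dBu threshold.
Undo the ratio: input overshoot = 10 × 1.5 = 15 dB, giving input = 18 dBu.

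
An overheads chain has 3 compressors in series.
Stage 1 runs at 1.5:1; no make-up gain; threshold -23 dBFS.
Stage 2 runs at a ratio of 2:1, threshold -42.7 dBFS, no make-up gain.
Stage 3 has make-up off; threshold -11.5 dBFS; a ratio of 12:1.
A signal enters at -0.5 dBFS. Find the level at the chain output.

Stage 1: -0.5 dBFS is 22.5 dB over -23 dBFS; at 1.5:1 that becomes 15 dB over, giving -8 dBFS.
Stage 2: overshoot 34.7 dB → 34.7/2 = 17.35 dB → -25.35 dBFS.
Stage 3: -25.35 dBFS is at or below the -11.5 dBFS threshold — no compression; output -25.35 dBFS.

-25.35 dBFS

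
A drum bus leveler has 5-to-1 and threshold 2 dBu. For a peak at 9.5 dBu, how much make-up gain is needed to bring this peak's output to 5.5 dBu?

The peak compresses to 2 + 7.5/5 = 3.5 dBu.
To reach 5.5 dBu requires 5.5 − 3.5 = 2 dB of make-up.

2 dB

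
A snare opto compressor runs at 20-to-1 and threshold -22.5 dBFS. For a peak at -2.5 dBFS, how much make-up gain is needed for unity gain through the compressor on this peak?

19 dB

Without make-up, output = threshold + overshoot/20 = -22.5 + 1 = -21.5 dBFS.
Gap to target: 19 dB.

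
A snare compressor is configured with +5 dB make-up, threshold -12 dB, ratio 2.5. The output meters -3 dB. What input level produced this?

Remove make-up: -3 − 5 = -8 dB.
Post-compression overshoot = -8 − (-12) = 4 dB.
Undo the ratio: input overshoot = 4 × 2.5 = 10 dB, giving input = -2 dB.

-2 dB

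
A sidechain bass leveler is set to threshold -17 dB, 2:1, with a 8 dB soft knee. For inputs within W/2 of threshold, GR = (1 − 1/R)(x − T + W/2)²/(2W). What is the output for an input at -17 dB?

-17.5 dB

x − T + W/2 = -17 − (-17) + 4 = 4.
GR = (1 − 1/2) × 4² / 16 = 0.5 × 16 / 16 = 0.5 dB.
Output = -17 − 0.5 = -17.5 dB.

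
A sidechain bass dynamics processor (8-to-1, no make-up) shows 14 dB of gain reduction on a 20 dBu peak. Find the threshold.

4 dBu

Let T be the threshold. Output overshoot = (input overshoot)/R, so 6 − T = (20 − T)/8.
8·(6 − T) = 20 − T → 7·T = 48 − 20 = 28.
T = 28/7 = 4 dBu.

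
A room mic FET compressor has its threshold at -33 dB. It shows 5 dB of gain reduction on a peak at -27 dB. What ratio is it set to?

Input overshoot = -27 − (-33) = 6 dB.
Output overshoot = 6 − 5 = 1 dB.
Ratio = input overshoot / output overshoot = 6 / 1 = 6.

6:1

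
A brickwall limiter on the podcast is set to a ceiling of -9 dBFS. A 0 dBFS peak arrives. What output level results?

-9 dBFS

The limiter clamps the peak to its -9 dBFS ceiling.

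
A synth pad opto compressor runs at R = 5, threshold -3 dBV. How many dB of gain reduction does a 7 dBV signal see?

8 dB

Overshoot = 7 − (-3) = 10 dB.
A 5:1 ratio leaves 2 dB of that excess.
GR = overshoot in − overshoot out = 10 − 2 = 8 dB.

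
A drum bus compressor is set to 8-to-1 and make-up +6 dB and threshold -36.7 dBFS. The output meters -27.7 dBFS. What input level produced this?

Before make-up, the level was -27.7 − 6 = -33.7 dBFS.
That's 3 dB above the -36.7 dBFS threshold.
Before 8:1 compression the overshoot was 3 × 8 = 24 dB, so input = -36.7 + 24 = -12.7 dBFS.

-12.7 dBFS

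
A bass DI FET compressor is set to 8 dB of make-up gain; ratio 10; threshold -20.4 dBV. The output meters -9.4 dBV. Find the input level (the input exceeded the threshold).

9.6 dBV

Stripping the +8 dB make-up gives -17.4 dBV at the gain stage.
Post-compression overshoot = -17.4 − (-20.4) = 3 dB.
Before 10:1 compression the overshoot was 3 × 10 = 30 dB, so input = -20.4 + 30 = 9.6 dBV.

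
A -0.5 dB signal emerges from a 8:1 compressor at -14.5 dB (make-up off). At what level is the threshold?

-16.5 dB

Gain reduction = -0.5 − (-14.5) = 14 dB; output overshoot = GR / (R − 1) = 14 / 7 = 2 dB.
Threshold = output − output overshoot = -14.5 − 2 = -16.5 dB.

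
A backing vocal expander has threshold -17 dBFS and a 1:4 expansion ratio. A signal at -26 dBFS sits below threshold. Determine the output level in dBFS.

-53 dBFS

The input is 9 dB below the -17 dBFS threshold.
A 1:4 expander multiplies undershoot by 4: 9 × 4 = 36 dB below threshold.
Output = -17 − 36 = -53 dBFS.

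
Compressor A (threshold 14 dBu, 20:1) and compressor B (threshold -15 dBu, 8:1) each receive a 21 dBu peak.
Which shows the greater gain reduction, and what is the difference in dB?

B, by 24.85 dB

A: GR = 7 − 7/20 = 6.65 dB.
B: GR = 36 − 36/8 = 31.5 dB.
B reduces 24.85 dB more.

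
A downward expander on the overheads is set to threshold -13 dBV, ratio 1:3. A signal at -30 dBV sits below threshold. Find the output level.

-64 dBV

Undershoot = (-13) − (-30) = 17 dB.
At 1:3, that expands to 51 dB under threshold.
Output = -13 − 51 = -64 dBV.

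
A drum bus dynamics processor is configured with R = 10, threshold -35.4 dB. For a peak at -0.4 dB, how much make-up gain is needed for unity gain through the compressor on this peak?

31.5 dB

Overshoot 35 dB → 35/10 = 3.5 dB after compression, so the compressed level is -35.4 + 3.5 = -31.9 dB.
Make-up = target − compressed = -0.4 − (-31.9) = 31.5 dB.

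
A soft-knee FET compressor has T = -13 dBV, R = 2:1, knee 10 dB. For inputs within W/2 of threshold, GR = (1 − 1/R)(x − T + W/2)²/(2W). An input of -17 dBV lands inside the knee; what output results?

-17.025 dBV

x − T + W/2 = -17 − (-13) + 5 = 1.
GR = (1 − 1/2) × 1² / 20 = 0.5 × 1 / 20 = 0.025 dB.
Output = -17 − 0.025 = -17.025 dBV.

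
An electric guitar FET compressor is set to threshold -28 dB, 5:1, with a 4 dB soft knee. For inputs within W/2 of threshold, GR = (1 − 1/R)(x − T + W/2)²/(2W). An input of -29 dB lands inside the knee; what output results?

x − T + W/2 = -29 − (-28) + 2 = 1.
GR = (1 − 1/5) × 1² / 8 = 0.8 × 1 / 8 = 0.1 dB.
Output = -29 − 0.1 = -29.1 dB.

-29.1 dB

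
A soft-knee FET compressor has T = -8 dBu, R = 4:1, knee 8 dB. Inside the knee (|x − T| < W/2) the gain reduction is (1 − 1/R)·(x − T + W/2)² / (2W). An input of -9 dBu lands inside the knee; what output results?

x − T + W/2 = -9 − (-8) + 4 = 3.
GR = (1 − 1/4) × 3² / 16 = 0.75 × 9 / 16 = 0.421875 dB.
Output = -9 − 0.421875 = -9.421875 dBu.

-9.421875 dBu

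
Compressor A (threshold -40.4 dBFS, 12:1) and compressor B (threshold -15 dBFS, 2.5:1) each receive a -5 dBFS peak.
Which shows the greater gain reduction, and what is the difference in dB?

A: overshoot 35.4 dB → output overshoot 2.95 dB → GR 32.45 dB.
B: overshoot 10 dB → output overshoot 4 dB → GR 6 dB.
Difference: 26.45 dB in favour of A.

A, by 26.45 dB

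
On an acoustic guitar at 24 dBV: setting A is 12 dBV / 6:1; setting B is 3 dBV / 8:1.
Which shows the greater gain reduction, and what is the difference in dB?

B, by 8.375 dB

A: overshoot 12 dB → output overshoot 2 dB → GR 10 dB.
B: overshoot 21 dB → output overshoot 2.625 dB → GR 18.375 dB.
B reduces 8.375 dB more.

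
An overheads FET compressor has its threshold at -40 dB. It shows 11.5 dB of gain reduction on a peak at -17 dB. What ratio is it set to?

Input overshoot = -17 − (-40) = 23 dB.
Output overshoot = 23 − 11.5 = 11.5 dB.
Ratio = input overshoot / output overshoot = 23 / 11.5 = 2.

2:1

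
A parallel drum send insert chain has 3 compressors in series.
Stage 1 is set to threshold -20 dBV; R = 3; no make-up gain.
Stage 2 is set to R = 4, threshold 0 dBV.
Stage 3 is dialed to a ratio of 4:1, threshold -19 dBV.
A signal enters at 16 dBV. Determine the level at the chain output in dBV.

-16.25 dBV

Stage 1: 36 dB above -20 dBV, reduced 3:1 to 12 dB above → -8 dBV.
Stage 2: -8 dBV is at or below the 0 dBV threshold — no compression; output -8 dBV.
Stage 3: overshoot 11 dB → 11/4 = 2.75 dB → -16.25 dBV.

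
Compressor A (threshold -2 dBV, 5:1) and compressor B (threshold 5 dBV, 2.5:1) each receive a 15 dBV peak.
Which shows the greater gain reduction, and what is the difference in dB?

A, by 7.6 dB

A: 17 dB over, compressed to 3.4 dB over, so 13.6 dB of GR.
B: 10 dB over, compressed to 4 dB over, so 6 dB of GR.
A applies 7.6 dB more gain reduction.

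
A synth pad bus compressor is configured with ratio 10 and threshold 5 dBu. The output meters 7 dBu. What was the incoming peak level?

The compressed level sits 7 − 5 = 2 dB over threshold.
Before 10:1 compression the overshoot was 2 × 10 = 20 dB, so input = 5 + 20 = 25 dBu.

25 dBu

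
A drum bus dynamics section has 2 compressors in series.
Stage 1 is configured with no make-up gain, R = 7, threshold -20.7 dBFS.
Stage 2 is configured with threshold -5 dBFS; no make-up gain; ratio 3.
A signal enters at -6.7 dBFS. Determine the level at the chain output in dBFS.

Stage 1: overshoot 14 dB → 14/7 = 2 dB → -18.7 dBFS.
Stage 2: -18.7 dBFS ≤ -5 dBFS, so stage 2 doesn't engage; output -18.7 dBFS.

-18.7 dBFS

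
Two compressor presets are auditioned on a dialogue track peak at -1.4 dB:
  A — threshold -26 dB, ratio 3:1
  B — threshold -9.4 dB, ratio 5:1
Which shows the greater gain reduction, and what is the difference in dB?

A: GR = 24.6 − 24.6/3 = 16.4 dB.
B: GR = 8 − 8/5 = 6.4 dB.
A reduces 10 dB more.

A, by 10 dB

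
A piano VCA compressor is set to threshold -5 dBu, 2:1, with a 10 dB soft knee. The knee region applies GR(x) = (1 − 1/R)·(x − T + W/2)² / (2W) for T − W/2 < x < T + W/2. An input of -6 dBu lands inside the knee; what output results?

-6.4 dBu

x − T + W/2 = -6 − (-5) + 5 = 4.
GR = (1 − 1/2) × 4² / 20 = 0.5 × 16 / 20 = 0.4 dB.
Output = -6 − 0.4 = -6.4 dBu.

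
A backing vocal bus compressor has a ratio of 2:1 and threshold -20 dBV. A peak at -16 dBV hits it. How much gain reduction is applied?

2 dB

-16 dBV exceeds the threshold by 4 dB.
At 2:1, output sits 4/2 = 2 dB above threshold.
Gain reduction = 4 − 2 = 2 dB.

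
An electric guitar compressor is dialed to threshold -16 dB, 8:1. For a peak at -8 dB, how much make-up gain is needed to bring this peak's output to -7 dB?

8 dB

The peak compresses to -16 + 8/8 = -15 dB.
To reach -7 dB requires -7 − (-15) = 8 dB of make-up.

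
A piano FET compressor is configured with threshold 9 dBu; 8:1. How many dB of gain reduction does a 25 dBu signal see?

Overshoot = 25 − 9 = 16 dB.
After 8:1 compression the overshoot becomes 16/8 = 2 dB.
So the signal is attenuated by 16 − 2 = 14 dB.

14 dB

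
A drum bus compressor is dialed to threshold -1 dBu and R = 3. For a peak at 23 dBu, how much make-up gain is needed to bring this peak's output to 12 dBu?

5 dB

The peak compresses to -1 + 24/3 = 7 dBu.
To reach 12 dBu requires 12 − 7 = 5 dB of make-up.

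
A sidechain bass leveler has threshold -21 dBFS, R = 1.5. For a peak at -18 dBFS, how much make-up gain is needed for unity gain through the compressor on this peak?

Without make-up, output = threshold + overshoot/1.5 = -21 + 2 = -19 dBFS.
Gap to target: 1 dB.

1 dB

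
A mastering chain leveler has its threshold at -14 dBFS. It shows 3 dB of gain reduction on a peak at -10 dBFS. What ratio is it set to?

4:1

Input overshoot = -10 − (-14) = 4 dB.
Output overshoot = 4 − 3 = 1 dB.
Ratio = input overshoot / output overshoot = 4 / 1 = 4.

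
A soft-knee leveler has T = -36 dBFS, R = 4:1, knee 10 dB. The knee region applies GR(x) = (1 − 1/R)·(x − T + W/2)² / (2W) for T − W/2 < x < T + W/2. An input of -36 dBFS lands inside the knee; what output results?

x − T + W/2 = -36 − (-36) + 5 = 5.
GR = (1 − 1/4) × 5² / 20 = 0.75 × 25 / 20 = 0.9375 dB.
Output = -36 − 0.9375 = -36.9375 dBFS.

-36.9375 dBFS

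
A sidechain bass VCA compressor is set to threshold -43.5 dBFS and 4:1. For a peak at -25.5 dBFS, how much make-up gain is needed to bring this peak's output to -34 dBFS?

The peak compresses to -43.5 + 18/4 = -39 dBFS.
To reach -34 dBFS requires -34 − (-39) = 5 dB of make-up.

5 dB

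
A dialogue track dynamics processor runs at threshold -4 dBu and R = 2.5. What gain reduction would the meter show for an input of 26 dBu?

26 dBu exceeds the threshold by 30 dB.
At 2.5:1, output sits 30/2.5 = 12 dB above threshold.
So the signal is attenuated by 30 − 12 = 18 dB.

18 dB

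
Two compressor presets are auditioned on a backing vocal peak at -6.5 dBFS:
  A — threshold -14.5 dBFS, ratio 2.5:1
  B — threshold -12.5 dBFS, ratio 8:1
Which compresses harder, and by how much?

A: overshoot 8 dB → output overshoot 3.2 dB → GR 4.8 dB.
B: overshoot 6 dB → output overshoot 0.75 dB → GR 5.25 dB.
Difference: 0.45 dB in favour of B.

B, by 0.45 dB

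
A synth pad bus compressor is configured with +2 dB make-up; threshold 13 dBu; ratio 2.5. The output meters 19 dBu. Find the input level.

Stripping the +2 dB make-up gives 17 dBu at the gain stage.
The compressed level sits 17 − 13 = 4 dB over threshold.
Input overshoot = R × output overshoot = 10 dB → input = 13 + 10 = 23 dBu.

23 dBu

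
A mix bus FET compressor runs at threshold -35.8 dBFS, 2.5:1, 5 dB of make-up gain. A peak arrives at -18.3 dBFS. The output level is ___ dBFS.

-23.8 dBFS

The input is 17.5 dB above the -35.8 dBFS threshold.
2.5:1 compression reduces that to 17.5/2.5 = 7 dB over.
That puts the output at -28.8 dBFS; make-up adds 5 dB, giving -23.8 dBFS.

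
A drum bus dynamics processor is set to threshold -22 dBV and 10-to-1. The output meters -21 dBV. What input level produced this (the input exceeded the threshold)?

-12 dBV

The compressed level sits -21 − (-22) = 1 dB over threshold.
Undo the ratio: input overshoot = 1 × 10 = 10 dB, giving input = -12 dBV.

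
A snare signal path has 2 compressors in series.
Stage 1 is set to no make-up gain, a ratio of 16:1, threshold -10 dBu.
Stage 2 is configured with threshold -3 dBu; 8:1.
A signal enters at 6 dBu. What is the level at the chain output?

Stage 1: 6 dBu is 16 dB over -10 dBu; at 16:1 that becomes 1 dB over, giving -9 dBu.
Stage 2: -9 dBu ≤ -3 dBu, so stage 2 doesn't engage; output -9 dBu.

-9 dBu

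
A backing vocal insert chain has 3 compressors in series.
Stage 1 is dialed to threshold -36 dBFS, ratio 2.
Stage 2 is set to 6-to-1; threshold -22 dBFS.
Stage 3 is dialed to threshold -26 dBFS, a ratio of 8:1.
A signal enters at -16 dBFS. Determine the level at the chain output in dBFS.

Stage 1: overshoot 20 dB → 20/2 = 10 dB → -26 dBFS.
Stage 2: -26 dBFS ≤ -22 dBFS, so stage 2 doesn't engage; output -26 dBFS.
Stage 3: -26 dBFS ≤ -26 dBFS, so stage 3 doesn't engage; output -26 dBFS.

-26 dBFS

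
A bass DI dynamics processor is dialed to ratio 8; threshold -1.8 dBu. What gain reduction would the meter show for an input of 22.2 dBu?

21 dB

22.2 dBu exceeds the threshold by 24 dB.
At 8:1, output sits 24/8 = 3 dB above threshold.
Gain reduction = 24 − 3 = 21 dB.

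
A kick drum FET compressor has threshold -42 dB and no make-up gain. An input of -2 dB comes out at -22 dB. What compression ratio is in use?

2:1

Input overshoot = -2 − (-42) = 40 dB; output overshoot = -22 − (-42) = 20 dB.
Ratio = 40 / 20 = 2.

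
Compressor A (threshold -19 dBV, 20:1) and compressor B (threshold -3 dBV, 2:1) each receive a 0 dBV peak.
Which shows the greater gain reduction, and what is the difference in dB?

A, by 16.55 dB

A: GR = 19 − 19/20 = 18.05 dB.
B: GR = 3 − 3/2 = 1.5 dB.
A applies 16.55 dB more gain reduction.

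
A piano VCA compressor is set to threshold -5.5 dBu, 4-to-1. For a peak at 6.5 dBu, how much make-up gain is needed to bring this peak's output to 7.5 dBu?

Overshoot 12 dB → 12/4 = 3 dB after compression, so the compressed level is -5.5 + 3 = -2.5 dBu.
Make-up = target − compressed = 7.5 − (-2.5) = 10 dB.

10 dB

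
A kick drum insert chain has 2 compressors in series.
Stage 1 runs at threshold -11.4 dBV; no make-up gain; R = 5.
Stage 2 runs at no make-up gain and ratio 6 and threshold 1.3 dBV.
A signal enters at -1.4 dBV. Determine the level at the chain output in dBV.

-9.4 dBV

Stage 1: overshoot 10 dB → 10/5 = 2 dB → -9.4 dBV.
Stage 2: -9.4 dBV is at or below the 1.3 dBV threshold — no compression; output -9.4 dBV.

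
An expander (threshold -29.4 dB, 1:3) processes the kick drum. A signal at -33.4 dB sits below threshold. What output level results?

Undershoot = (-29.4) − (-33.4) = 4 dB.
At 1:3, that expands to 12 dB under threshold.
Output = -29.4 − 12 = -41.4 dB.

-41.4 dB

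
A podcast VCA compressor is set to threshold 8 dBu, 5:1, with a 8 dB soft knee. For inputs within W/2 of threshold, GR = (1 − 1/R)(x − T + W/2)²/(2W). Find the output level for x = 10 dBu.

8.2 dBu

x − T + W/2 = 10 − 8 + 4 = 6.
GR = (1 − 1/5) × 6² / 16 = 0.8 × 36 / 16 = 1.8 dB.
Output = 10 − 1.8 = 8.2 dBu.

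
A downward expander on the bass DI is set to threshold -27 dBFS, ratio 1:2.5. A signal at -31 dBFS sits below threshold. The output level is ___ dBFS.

-37 dBFS

Undershoot = (-27) − (-31) = 4 dB.
At 1:2.5, that expands to 10 dB under threshold.
Output = -27 − 10 = -37 dBFS.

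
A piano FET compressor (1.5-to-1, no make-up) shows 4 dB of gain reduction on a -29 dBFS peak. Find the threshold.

-41 dBFS

Gain reduction = -29 − (-33) = 4 dB; output overshoot = GR / (R − 1) = 4 / 0.5 = 8 dB.
Threshold = output − output overshoot = -33 − 8 = -41 dBFS.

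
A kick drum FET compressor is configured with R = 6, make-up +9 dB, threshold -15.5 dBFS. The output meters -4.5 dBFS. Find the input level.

-3.5 dBFS

Stripping the +9 dB make-up gives -13.5 dBFS at the gain stage.
That's 2 dB above the -15.5 dBFS threshold.
Undo the ratio: input overshoot = 2 × 6 = 12 dB, giving input = -3.5 dBFS.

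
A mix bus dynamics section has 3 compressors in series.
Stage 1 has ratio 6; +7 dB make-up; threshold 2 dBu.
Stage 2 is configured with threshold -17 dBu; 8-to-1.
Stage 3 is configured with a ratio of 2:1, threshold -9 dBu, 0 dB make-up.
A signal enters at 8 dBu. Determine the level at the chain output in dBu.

-13.625 dBu

Stage 1: 8 dBu is 6 dB over 2 dBu; at 6:1 that becomes 1 dB over, giving 3 dBu; +7 dB make-up → 10 dBu.
Stage 2: 27 dB above -17 dBu, reduced 8:1 to 3.375 dB above → -13.625 dBu.
Stage 3: -13.625 dBu is at or below the -9 dBu threshold — no compression; output -13.625 dBu.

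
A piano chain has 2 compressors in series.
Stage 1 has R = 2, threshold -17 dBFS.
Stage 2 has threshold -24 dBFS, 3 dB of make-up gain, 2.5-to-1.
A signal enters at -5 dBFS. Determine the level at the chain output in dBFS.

Stage 1: 12 dB above -17 dBFS, reduced 2:1 to 6 dB above → -11 dBFS.
Stage 2: 13 dB above -24 dBFS, reduced 2.5:1 to 5.2 dB above → -18.8 dBFS; +3 dB make-up → -15.8 dBFS.

-15.8 dBFS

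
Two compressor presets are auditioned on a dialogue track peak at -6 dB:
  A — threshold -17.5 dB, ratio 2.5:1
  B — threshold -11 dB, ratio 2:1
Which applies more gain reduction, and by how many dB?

A: GR = 11.5 − 11.5/2.5 = 6.9 dB.
B: GR = 5 − 5/2 = 2.5 dB.
A applies 4.4 dB more gain reduction.

A, by 4.4 dB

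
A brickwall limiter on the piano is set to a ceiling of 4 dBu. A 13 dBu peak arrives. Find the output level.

4 dBu

A brickwall limiter is an ∞:1 compressor: any input above the ceiling is clamped to 4 dBu.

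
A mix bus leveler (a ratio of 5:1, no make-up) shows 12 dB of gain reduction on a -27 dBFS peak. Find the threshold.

Let T be the threshold. Output overshoot = (input overshoot)/R, so -39 − T = (-27 − T)/5.
5·(-39 − T) = -27 − T → 4·T = -195 − (-27) = -168.
T = -168/4 = -42 dBFS.

-42 dBFS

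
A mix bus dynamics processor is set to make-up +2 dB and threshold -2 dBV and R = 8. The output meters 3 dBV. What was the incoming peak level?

Stripping the +2 dB make-up gives 1 dBV at the gain stage.
Post-compression overshoot = 1 − (-2) = 3 dB.
Input overshoot = R × output overshoot = 24 dB → input = -2 + 24 = 22 dBV.

22 dBV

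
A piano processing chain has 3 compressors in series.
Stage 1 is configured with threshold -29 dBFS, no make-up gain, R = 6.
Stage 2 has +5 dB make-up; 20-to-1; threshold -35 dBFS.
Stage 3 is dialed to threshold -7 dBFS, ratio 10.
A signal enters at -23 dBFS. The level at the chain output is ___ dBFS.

Stage 1: 6 dB above -29 dBFS, reduced 6:1 to 1 dB above → -28 dBFS.
Stage 2: -28 dBFS is 7 dB over -35 dBFS; at 20:1 that becomes 0.35 dB over, giving -34.65 dBFS; +5 dB make-up → -29.65 dBFS.
Stage 3: below threshold (-29.65 ≤ -7); passes unchanged; output -29.65 dBFS.

-29.65 dBFS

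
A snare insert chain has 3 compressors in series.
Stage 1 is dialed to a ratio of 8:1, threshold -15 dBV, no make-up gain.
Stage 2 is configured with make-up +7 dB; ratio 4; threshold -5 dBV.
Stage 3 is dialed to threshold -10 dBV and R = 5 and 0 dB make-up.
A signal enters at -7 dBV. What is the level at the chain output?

-9.4 dBV

Stage 1: -7 dBV is 8 dB over -15 dBV; at 8:1 that becomes 1 dB over, giving -14 dBV.
Stage 2: -14 dBV is at or below the -5 dBV threshold — no compression; make-up brings it to -7 dBV.
Stage 3: overshoot 3 dB → 3/5 = 0.6 dB → -9.4 dBV.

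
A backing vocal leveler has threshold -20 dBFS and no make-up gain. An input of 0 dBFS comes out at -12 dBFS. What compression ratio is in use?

2.5:1

Input overshoot = 0 − (-20) = 20 dB; output overshoot = -12 − (-20) = 8 dB.
Ratio = 20 / 8 = 2.5.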